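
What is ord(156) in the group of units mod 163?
81

163 is prime, so ord(156) divides φ(163) = 162.
Divisors of 162: 1, 2, 3, 6, 9, 18, 27, 54, 81, 162.
Repeated squaring: 156^1 ≡ 156, 156^2 ≡ 49, 156^4 ≡ 119, 156^8 ≡ 143, 156^16 ≡ 74, 156^32 ≡ 97, 156^64 ≡ 118, 156^128 ≡ 69 (mod 163).
Test 156^d mod 163 for each divisor d in increasing order:
156^1 ≡ 156
156^2 ≡ 49
156^3 = 156^2·156^1 ≡ 146
156^6 = 156^4·156^2 ≡ 126
156^9 = 156^8·156^1 ≡ 140
156^18 = 156^16·156^2 ≡ 40
156^27 = 156^16·156^8·156^2·156^1 ≡ 58
156^54 = 156^32·156^16·156^4·156^2 ≡ 104
156^81 = 156^64·156^16·156^1 ≡ 1  ← first divisor giving 1
The order is 81.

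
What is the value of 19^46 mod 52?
17

Repeated squaring. Binary of 46 = 101110.
19^1 ≡ 19 (mod 52); 19^2 ≡ 49 (mod 52); 19^4 ≡ 9 (mod 52); 19^8 ≡ 29 (mod 52); 19^16 ≡ 9 (mod 52); 19^32 ≡ 29 (mod 52)
19^46 = 19^2 × 19^4 × 19^8 × 19^32 ≡ 17 (mod 52)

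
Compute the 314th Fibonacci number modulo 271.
29

Matrix identity: Q^n = [[F_(n+1), F_n], [F_n, F_(n-1)]] with Q = [[1,1],[1,0]].
n = 314 = 100111010₂. Square-and-multiply, entries mod 271:
Q^1 = [[1,1],[1,0]]
Q^2 = (Q^1)² = [[2,1],[1,1]]
Q^4 = (Q^2)² = [[5,3],[3,2]]
Q^9 = (Q^4)²·Q = [[55,34],[34,21]]
Q^19 = (Q^9)²·Q = [[261,116],[116,145]]
Q^39 = (Q^19)²·Q = [[219,6],[6,213]]
Q^78 = (Q^39)² = [[30,153],[153,148]]
Q^157 = (Q^78)²·Q = [[53,190],[190,134]]
Q^314 = (Q^157)² = [[156,29],[29,127]]
F_314 mod 271 = Q^314[0][1] = 29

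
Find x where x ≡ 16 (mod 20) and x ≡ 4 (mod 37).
596

Using Chinese Remainder Theorem:
M = 20 × 37 = 740
M1 = 37, M2 = 20
y1 = 37^(-1) mod 20 = 13
y2 = 20^(-1) mod 37 = 13
x = (16×37×13 + 4×20×13) mod 740 = 596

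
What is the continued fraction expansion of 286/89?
[3; 4, 1, 2, 6]

Euclidean algorithm steps:
286 = 3 × 89 + 19
89 = 4 × 19 + 13
19 = 1 × 13 + 6
13 = 2 × 6 + 1
6 = 6 × 1 + 0
Continued fraction: [3; 4, 1, 2, 6]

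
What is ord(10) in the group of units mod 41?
5

41 is prime, so ord(10) divides φ(41) = 40.
Divisors of 40: 1, 2, 4, 5, 8, 10, 20, 40.
Repeated squaring: 10^1 ≡ 10, 10^2 ≡ 18, 10^4 ≡ 37, 10^8 ≡ 16, 10^16 ≡ 10, 10^32 ≡ 18 (mod 41).
Test 10^d mod 41 for each divisor d in increasing order:
10^1 ≡ 10
10^2 ≡ 18
10^4 ≡ 37
10^5 = 10^4·10^1 ≡ 1  ← first divisor giving 1
The order is 5.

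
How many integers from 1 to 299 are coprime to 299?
264

299 = 13 × 23
φ(n) = n × ∏(1 - 1/p) for each prime p dividing n
φ(299) = 299 × (1 - 1/13) × (1 - 1/23) = 264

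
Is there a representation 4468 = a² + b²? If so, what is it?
42² + 52² (a=42, b=52)

Factorization: 4468 = 2^2 × 1117
By Fermat: n is sum of two squares iff every prime p ≡ 3 (mod 4) appears to even power.
All primes ≡ 3 (mod 4) appear to even power.
Search a = 0, 1, 2, … for 4468 - a² a perfect square: first hit at a = 42: 4468 - 1764 = 2704 = 52².
4468 = 42² + 52² = 1764 + 2704 ✓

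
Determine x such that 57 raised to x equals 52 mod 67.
57

Baby-step giant-step with step n = ⌈√67⌉ = 9.
Baby steps 57^j mod 67 (j:value) for j=0..8: 0:1, 1:57, 2:33, 3:5, 4:17, 5:31, 6:25, 7:18, 8:21.
Giant-step multiplier: 57^(-9) ≡ 57^(66-9) = 57^57 ≡ 52 (mod 67).
Giant steps γ_i = 52·52^i mod 67: γ_0=52, γ_1=24, γ_2=42, γ_3=40, γ_4=3, γ_5=22, γ_6=5 (in table at j=3).
x = i·n + j = 6·9 + 3 = 57.
Check: 57^57 ≡ 52 (mod 67).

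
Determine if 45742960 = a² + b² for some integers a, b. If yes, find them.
Not possible

Factorization: 45742960 = 2^4 × 5 × 83^3
By Fermat: n is sum of two squares iff every prime p ≡ 3 (mod 4) appears to even power.
Prime(s) ≡ 3 (mod 4) with odd exponent: [(83, 3)]
Therefore 45742960 cannot be expressed as a² + b².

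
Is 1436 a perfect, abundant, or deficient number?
deficient

Proper divisors of 1436: sum = 1 + 2 + 4 + 359 + 718 = 1084
Since 1084 < 1436, 1436 is deficient.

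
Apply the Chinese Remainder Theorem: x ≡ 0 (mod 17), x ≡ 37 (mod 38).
493

Using Chinese Remainder Theorem:
M = 17 × 38 = 646
M1 = 38, M2 = 17
y1 = 38^(-1) mod 17 = 13
y2 = 17^(-1) mod 38 = 9
x = (0×38×13 + 37×17×9) mod 646 = 493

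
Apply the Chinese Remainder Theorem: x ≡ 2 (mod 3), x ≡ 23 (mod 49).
23

Using Chinese Remainder Theorem:
M = 3 × 49 = 147
M1 = 49, M2 = 3
y1 = 49^(-1) mod 3 = 1
y2 = 3^(-1) mod 49 = 33
x = (2×49×1 + 23×3×33) mod 147 = 23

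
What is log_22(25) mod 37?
34

Baby-step giant-step with step n = ⌈√37⌉ = 7.
Baby steps 22^j mod 37 (j:value) for j=0..6: 0:1, 1:22, 2:3, 3:29, 4:9, 5:13, 6:27.
Giant-step multiplier: 22^(-7) ≡ 22^(36-7) = 22^29 ≡ 19 (mod 37).
Giant steps γ_i = 25·19^i mod 37: γ_0=25, γ_1=31, γ_2=34, γ_3=17, γ_4=27 (in table at j=6).
x = i·n + j = 4·7 + 6 = 34.
Check: 22^34 ≡ 25 (mod 37).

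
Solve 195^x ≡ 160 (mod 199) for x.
76

Baby-step giant-step with step n = ⌈√199⌉ = 15.
Baby steps 195^j mod 199 (j:value) for j=0..14: 0:1, 1:195, 2:16, 3:135, 4:57, 5:170, 6:116, 7:133, 8:65, 9:138, 10:45, 11:19, 12:123, 13:105, 14:177.
Giant-step multiplier: 195^(-15) ≡ 195^(198-15) = 195^183 ≡ 147 (mod 199).
Giant steps γ_i = 160·147^i mod 199: γ_0=160, γ_1=38, γ_2=14, γ_3=68, γ_4=46, γ_5=195 (in table at j=1).
x = i·n + j = 5·15 + 1 = 76.
Check: 195^76 ≡ 160 (mod 199).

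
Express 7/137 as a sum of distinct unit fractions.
1/20 + 1/914 + 1/1252180

Greedy algorithm:
7/137: ceiling(137/7) = 20, use 1/20
3/2740: ceiling(2740/3) = 914, use 1/914
1/1252180: ceiling(1252180/1) = 1252180, use 1/1252180
Result: 7/137 = 1/20 + 1/914 + 1/1252180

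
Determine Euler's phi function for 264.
80

264 = 2^3 × 3 × 11
φ(n) = n × ∏(1 - 1/p) for each prime p dividing n
φ(264) = 264 × (1 - 1/2) × (1 - 1/3) × (1 - 1/11) = 80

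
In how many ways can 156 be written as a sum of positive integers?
73232243759

p(n) counts ways to write n as a sum of positive integers (order ignored).
Euler's pentagonal recurrence: p(k) = p(k-1) + p(k-2) - p(k-5) - p(k-7) + p(k-12) + p(k-15) - ... (offsets j(3j∓1)/2, signs ++--, p(0)=1, p(<0)=0).
DP table for k = 0..155: p(0)=1, p(1)=1, p(2)=2, p(3)=3, p(4)=5, p(5)=7, p(6)=11, p(7)=15, p(8)=22, p(9)=30, p(10)=42, p(11)=56, p(12)=77, p(13)=101, p(14)=135, p(15)=176, p(16)=231, p(17)=297, p(18)=385, p(19)=490, p(20)=627, p(21)=792, p(22)=1002, p(23)=1255, p(24)=1575, p(25)=1958, p(26)=2436, p(27)=3010, p(28)=3718, p(29)=4565, p(30)=5604, p(31)=6842, p(32)=8349, p(33)=10143, p(34)=12310, p(35)=14883, p(36)=17977, p(37)=21637, p(38)=26015, p(39)=31185, p(40)=37338, p(41)=44583, p(42)=53174, p(43)=63261, p(44)=75175, p(45)=89134, p(46)=105558, p(47)=124754, p(48)=147273, p(49)=173525, p(50)=204226, p(51)=239943, p(52)=281589, p(53)=329931, p(54)=386155, p(55)=451276, p(56)=526823, p(57)=614154, p(58)=715220, p(59)=831820, p(60)=966467, p(61)=1121505, p(62)=1300156, p(63)=1505499, p(64)=1741630, p(65)=2012558, p(66)=2323520, p(67)=2679689, p(68)=3087735, p(69)=3554345, p(70)=4087968, p(71)=4697205, p(72)=5392783, p(73)=6185689, p(74)=7089500, p(75)=8118264, p(76)=9289091, p(77)=10619863, p(78)=12132164, p(79)=13848650, p(80)=15796476, p(81)=18004327, p(82)=20506255, p(83)=23338469, p(84)=26543660, p(85)=30167357, p(86)=34262962, p(87)=38887673, p(88)=44108109, p(89)=49995925, p(90)=56634173, p(91)=64112359, p(92)=72533807, p(93)=82010177, p(94)=92669720, p(95)=104651419, p(96)=118114304, p(97)=133230930, p(98)=150198136, p(99)=169229875, p(100)=190569292, p(101)=214481126, p(102)=241265379, p(103)=271248950, p(104)=304801365, p(105)=342325709, p(106)=384276336, p(107)=431149389, p(108)=483502844, p(109)=541946240, p(110)=607163746, p(111)=679903203, p(112)=761002156, p(113)=851376628, p(114)=952050665, p(115)=1064144451, p(116)=1188908248, p(117)=1327710076, p(118)=1482074143, p(119)=1653668665, p(120)=1844349560, p(121)=2056148051, p(122)=2291320912, p(123)=2552338241, p(124)=2841940500, p(125)=3163127352, p(126)=3519222692, p(127)=3913864295, p(128)=4351078600, p(129)=4835271870, p(130)=5371315400, p(131)=5964539504, p(132)=6620830889, p(133)=7346629512, p(134)=8149040695, p(135)=9035836076, p(136)=10015581680, p(137)=11097645016, p(138)=12292341831, p(139)=13610949895, p(140)=15065878135, p(141)=16670689208, p(142)=18440293320, p(143)=20390982757, p(144)=22540654445, p(145)=24908858009, p(146)=27517052599, p(147)=30388671978, p(148)=33549419497, p(149)=37027355200, p(150)=40853235313, p(151)=45060624582, p(152)=49686288421, p(153)=54770336324, p(154)=60356673280, p(155)=66493182097.
Final step: p(156) = p(155) + p(154) - p(151) - p(149) + p(144) + p(141) - p(134) - p(130) + p(121) + p(116) - p(105) - p(99) + p(86) + p(79) - p(64) - p(56) + p(39) + p(30) - p(11) - p(1)
= 66493182097 + 60356673280 - 45060624582 - 37027355200 + 22540654445 + 16670689208 - 8149040695 - 5371315400 + 2056148051 + 1188908248 - 342325709 - 169229875 + 34262962 + 13848650 - 1741630 - 526823 + 31185 + 5604 - 56 - 1
= 73232243759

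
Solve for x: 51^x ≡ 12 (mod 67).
35

Baby-step giant-step with step n = ⌈√67⌉ = 9.
Baby steps 51^j mod 67 (j:value) for j=0..8: 0:1, 1:51, 2:55, 3:58, 4:10, 5:41, 6:14, 7:44, 8:33.
Giant-step multiplier: 51^(-9) ≡ 51^(66-9) = 51^57 ≡ 42 (mod 67).
Giant steps γ_i = 12·42^i mod 67: γ_0=12, γ_1=35, γ_2=63, γ_3=33 (in table at j=8).
x = i·n + j = 3·9 + 8 = 35.
Check: 51^35 ≡ 12 (mod 67).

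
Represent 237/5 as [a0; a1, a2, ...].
[47; 2, 2]

Euclidean algorithm steps:
237 = 47 × 5 + 2
5 = 2 × 2 + 1
2 = 2 × 1 + 0
Continued fraction: [47; 2, 2]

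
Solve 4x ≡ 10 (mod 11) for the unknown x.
x ≡ 8 (mod 11)

gcd(4, 11) = 1, which divides 10, so solutions exist.
Find 4^(-1) mod 11 by the extended Euclidean algorithm:
11 = 2 × 4 + 3  ⟹  3 = (1)·11 + (-2)·4
4 = 1 × 3 + 1  ⟹  1 = (-1)·11 + (3)·4
So (3)·4 ≡ 1 (mod 11), i.e. 4^(-1) ≡ 3 (mod 11).
x ≡ 3 × 10 = 30 ≡ 8 (mod 11).
Check: 4 × 8 = 32 ≡ 10 (mod 11).
Unique solution: x ≡ 8 (mod 11)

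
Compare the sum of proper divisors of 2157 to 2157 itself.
deficient

Proper divisors of 2157: sum = 1 + 3 + 719 = 723
Since 723 < 2157, 2157 is deficient.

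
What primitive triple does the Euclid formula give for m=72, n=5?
(5159, 720, 5209)

Euclid's formula: a = m² - n², b = 2mn, c = m² + n²
m = 72, n = 5
a = 72² - 5² = 5184 - 25 = 5159
b = 2 × 72 × 5 = 720
c = 72² + 5² = 5184 + 25 = 5209
Verification: 5159² + 720² = 26615281 + 518400 = 27133681 = 5209² ✓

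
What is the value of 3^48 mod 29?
25

Repeated squaring. Binary of 48 = 110000.
3^1 ≡ 3 (mod 29); 3^2 ≡ 9 (mod 29); 3^4 ≡ 23 (mod 29); 3^8 ≡ 7 (mod 29); 3^16 ≡ 20 (mod 29); 3^32 ≡ 23 (mod 29)
3^48 = 3^16 × 3^32 ≡ 25 (mod 29)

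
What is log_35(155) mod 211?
97

Baby-step giant-step with step n = ⌈√211⌉ = 15.
Baby steps 35^j mod 211 (j:value) for j=0..14: 0:1, 1:35, 2:170, 3:42, 4:204, 5:177, 6:76, 7:128, 8:49, 9:27, 10:101, 11:159, 12:79, 13:22, 14:137.
Giant-step multiplier: 35^(-15) ≡ 35^(210-15) = 35^195 ≡ 40 (mod 211).
Giant steps γ_i = 155·40^i mod 211: γ_0=155, γ_1=81, γ_2=75, γ_3=46, γ_4=152, γ_5=172, γ_6=128 (in table at j=7).
x = i·n + j = 6·15 + 7 = 97.
Check: 35^97 ≡ 155 (mod 211).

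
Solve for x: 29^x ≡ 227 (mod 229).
111

Baby-step giant-step with step n = ⌈√229⌉ = 16.
Baby steps 29^j mod 229 (j:value) for j=0..15: 0:1, 1:29, 2:154, 3:115, 4:129, 5:77, 6:172, 7:179, 8:153, 9:86, 10:204, 11:191, 12:43, 13:102, 14:210, 15:136.
Giant-step multiplier: 29^(-16) ≡ 29^(228-16) = 29^212 ≡ 9 (mod 229).
Giant steps γ_i = 227·9^i mod 229: γ_0=227, γ_1=211, γ_2=67, γ_3=145, γ_4=160, γ_5=66, γ_6=136 (in table at j=15).
x = i·n + j = 6·16 + 15 = 111.
Check: 29^111 ≡ 227 (mod 229).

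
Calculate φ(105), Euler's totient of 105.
48

105 = 3 × 5 × 7
φ(n) = n × ∏(1 - 1/p) for each prime p dividing n
φ(105) = 105 × (1 - 1/3) × (1 - 1/5) × (1 - 1/7) = 48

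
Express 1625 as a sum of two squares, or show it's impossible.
5² + 40² (a=5, b=40)

Factorization: 1625 = 5^3 × 13
By Fermat: n is sum of two squares iff every prime p ≡ 3 (mod 4) appears to even power.
All primes ≡ 3 (mod 4) appear to even power.
Search a = 0, 1, 2, … for 1625 - a² a perfect square: first hit at a = 5: 1625 - 25 = 1600 = 40².
1625 = 5² + 40² = 25 + 1600 ✓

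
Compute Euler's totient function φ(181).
180

181 = 181
φ(n) = n × ∏(1 - 1/p) for each prime p dividing n
φ(181) = 181 × (1 - 1/181) = 180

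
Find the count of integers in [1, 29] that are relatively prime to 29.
28

29 = 29
φ(n) = n × ∏(1 - 1/p) for each prime p dividing n
φ(29) = 29 × (1 - 1/29) = 28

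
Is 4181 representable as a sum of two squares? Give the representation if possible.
34² + 55² (a=34, b=55)

Factorization: 4181 = 37 × 113
By Fermat: n is sum of two squares iff every prime p ≡ 3 (mod 4) appears to even power.
All primes ≡ 3 (mod 4) appear to even power.
Search a = 0, 1, 2, … for 4181 - a² a perfect square: first hit at a = 34: 4181 - 1156 = 3025 = 55².
4181 = 34² + 55² = 1156 + 3025 ✓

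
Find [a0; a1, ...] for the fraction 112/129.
[0; 1, 6, 1, 1, 2, 3]

Euclidean algorithm steps:
112 = 0 × 129 + 112
129 = 1 × 112 + 17
112 = 6 × 17 + 10
17 = 1 × 10 + 7
10 = 1 × 7 + 3
7 = 2 × 3 + 1
3 = 3 × 1 + 0
Continued fraction: [0; 1, 6, 1, 1, 2, 3]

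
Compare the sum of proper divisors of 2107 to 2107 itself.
deficient

Proper divisors of 2107: sum = 1 + 7 + 43 + 49 + 301 = 401
Since 401 < 2107, 2107 is deficient.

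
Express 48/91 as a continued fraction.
[0; 1, 1, 8, 1, 1, 2]

Euclidean algorithm steps:
48 = 0 × 91 + 48
91 = 1 × 48 + 43
48 = 1 × 43 + 5
43 = 8 × 5 + 3
5 = 1 × 3 + 2
3 = 1 × 2 + 1
2 = 2 × 1 + 0
Continued fraction: [0; 1, 1, 8, 1, 1, 2]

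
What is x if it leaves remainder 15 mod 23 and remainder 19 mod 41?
429

Using Chinese Remainder Theorem:
M = 23 × 41 = 943
M1 = 41, M2 = 23
y1 = 41^(-1) mod 23 = 9
y2 = 23^(-1) mod 41 = 25
x = (15×41×9 + 19×23×25) mod 943 = 429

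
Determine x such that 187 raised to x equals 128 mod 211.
7

Baby-step giant-step with step n = ⌈√211⌉ = 15.
Baby steps 187^j mod 211 (j:value) for j=0..14: 0:1, 1:187, 2:154, 3:102, 4:84, 5:94, 6:65, 7:128, 8:93, 9:89, 10:185, 11:202, 12:5, 13:91, 14:137.
h = 128 is already in the table at j=7, so x = 7.
Check: 187^7 ≡ 128 (mod 211).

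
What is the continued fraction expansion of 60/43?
[1; 2, 1, 1, 8]

Euclidean algorithm steps:
60 = 1 × 43 + 17
43 = 2 × 17 + 9
17 = 1 × 9 + 8
9 = 1 × 8 + 1
8 = 8 × 1 + 0
Continued fraction: [1; 2, 1, 1, 8]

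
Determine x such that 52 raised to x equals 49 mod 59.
2

Baby-step giant-step with step n = ⌈√59⌉ = 8.
Baby steps 52^j mod 59 (j:value) for j=0..7: 0:1, 1:52, 2:49, 3:11, 4:41, 5:8, 6:3, 7:38.
h = 49 is already in the table at j=2, so x = 2.
Check: 52^2 ≡ 49 (mod 59).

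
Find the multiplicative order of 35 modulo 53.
52

53 is prime, so ord(35) divides φ(53) = 52.
Divisors of 52: 1, 2, 4, 13, 26, 52.
Repeated squaring: 35^1 ≡ 35, 35^2 ≡ 6, 35^4 ≡ 36, 35^8 ≡ 24, 35^16 ≡ 46, 35^32 ≡ 49 (mod 53).
Test 35^d mod 53 for each divisor d in increasing order:
35^1 ≡ 35
35^2 ≡ 6
35^4 ≡ 36
35^13 = 35^8·35^4·35^1 ≡ 30
35^26 = 35^16·35^8·35^2 ≡ 52
35^52 = 35^32·35^16·35^4 ≡ 1  ← first divisor giving 1
The order is 52.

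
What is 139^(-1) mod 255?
244

gcd(139, 255) = 1, so the inverse exists.
Extended Euclidean algorithm on (255, 139):
255 = 1 × 139 + 116  ⟹  116 = (1)·255 + (-1)·139
139 = 1 × 116 + 23  ⟹  23 = (-1)·255 + (2)·139
116 = 5 × 23 + 1  ⟹  1 = (6)·255 + (-11)·139
So (-11)·139 ≡ 1 (mod 255), i.e. 139^(-1) ≡ -11 ≡ 244 (mod 255).
Check: 139 × 244 = 33916 ≡ 1 (mod 255)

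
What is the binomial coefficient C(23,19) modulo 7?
0

Using Lucas' theorem:
Write n=23 and k=19 in base 7:
n in base 7: [3, 2]
k in base 7: [2, 5]
C(23,19) mod 7 = ∏ C(n_i, k_i) mod 7
Digit binomials (mod 7): C(3,2) = 3; C(2,5) = 0 (k_i > n_i)
Product: 3 × 0 = 0 ≡ 0 (mod 7)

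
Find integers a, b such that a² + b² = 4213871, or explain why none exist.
Not possible

Factorization: 4213871 = 43^3 × 53
By Fermat: n is sum of two squares iff every prime p ≡ 3 (mod 4) appears to even power.
Prime(s) ≡ 3 (mod 4) with odd exponent: [(43, 3)]
Therefore 4213871 cannot be expressed as a² + b².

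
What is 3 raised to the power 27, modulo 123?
27

Repeated squaring. Binary of 27 = 11011.
3^1 ≡ 3 (mod 123); 3^2 ≡ 9 (mod 123); 3^4 ≡ 81 (mod 123); 3^8 ≡ 42 (mod 123); 3^16 ≡ 42 (mod 123)
3^27 = 3^1 × 3^2 × 3^8 × 3^16 ≡ 27 (mod 123)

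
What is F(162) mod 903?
526

Matrix identity: Q^n = [[F_(n+1), F_n], [F_n, F_(n-1)]] with Q = [[1,1],[1,0]].
n = 162 = 10100010₂. Square-and-multiply, entries mod 903:
Q^1 = [[1,1],[1,0]]
Q^2 = (Q^1)² = [[2,1],[1,1]]
Q^5 = (Q^2)²·Q = [[8,5],[5,3]]
Q^10 = (Q^5)² = [[89,55],[55,34]]
Q^20 = (Q^10)² = [[110,444],[444,569]]
Q^40 = (Q^20)² = [[643,777],[777,769]]
Q^81 = (Q^40)²·Q = [[379,400],[400,882]]
Q^162 = (Q^81)² = [[233,526],[526,610]]
F_162 mod 903 = Q^162[0][1] = 526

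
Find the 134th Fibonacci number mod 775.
687

Matrix identity: Q^n = [[F_(n+1), F_n], [F_n, F_(n-1)]] with Q = [[1,1],[1,0]].
n = 134 = 10000110₂. Square-and-multiply, entries mod 775:
Q^1 = [[1,1],[1,0]]
Q^2 = (Q^1)² = [[2,1],[1,1]]
Q^4 = (Q^2)² = [[5,3],[3,2]]
Q^8 = (Q^4)² = [[34,21],[21,13]]
Q^16 = (Q^8)² = [[47,212],[212,610]]
Q^33 = (Q^16)²·Q = [[437,653],[653,559]]
Q^67 = (Q^33)²·Q = [[641,478],[478,163]]
Q^134 = (Q^67)² = [[765,687],[687,78]]
F_134 mod 775 = Q^134[0][1] = 687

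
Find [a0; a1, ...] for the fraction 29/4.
[7; 4]

Euclidean algorithm steps:
29 = 7 × 4 + 1
4 = 4 × 1 + 0
Continued fraction: [7; 4]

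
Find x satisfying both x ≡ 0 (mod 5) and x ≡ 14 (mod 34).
150

Using Chinese Remainder Theorem:
M = 5 × 34 = 170
M1 = 34, M2 = 5
y1 = 34^(-1) mod 5 = 4
y2 = 5^(-1) mod 34 = 7
x = (0×34×4 + 14×5×7) mod 170 = 150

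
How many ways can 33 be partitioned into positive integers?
10143

p(n) counts ways to write n as a sum of positive integers (order ignored).
Euler's pentagonal recurrence: p(k) = p(k-1) + p(k-2) - p(k-5) - p(k-7) + p(k-12) + p(k-15) - ... (offsets j(3j∓1)/2, signs ++--, p(0)=1, p(<0)=0).
DP table for k = 0..32: p(0)=1, p(1)=1, p(2)=2, p(3)=3, p(4)=5, p(5)=7, p(6)=11, p(7)=15, p(8)=22, p(9)=30, p(10)=42, p(11)=56, p(12)=77, p(13)=101, p(14)=135, p(15)=176, p(16)=231, p(17)=297, p(18)=385, p(19)=490, p(20)=627, p(21)=792, p(22)=1002, p(23)=1255, p(24)=1575, p(25)=1958, p(26)=2436, p(27)=3010, p(28)=3718, p(29)=4565, p(30)=5604, p(31)=6842, p(32)=8349.
Final step: p(33) = p(32) + p(31) - p(28) - p(26) + p(21) + p(18) - p(11) - p(7)
= 8349 + 6842 - 3718 - 2436 + 792 + 385 - 56 - 15
= 10143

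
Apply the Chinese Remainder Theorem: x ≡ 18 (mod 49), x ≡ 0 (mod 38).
1292

Using Chinese Remainder Theorem:
M = 49 × 38 = 1862
M1 = 38, M2 = 49
y1 = 38^(-1) mod 49 = 40
y2 = 49^(-1) mod 38 = 7
x = (18×38×40 + 0×49×7) mod 1862 = 1292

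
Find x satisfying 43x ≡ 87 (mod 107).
x ≡ 7 (mod 107)

gcd(43, 107) = 1, which divides 87, so solutions exist.
Find 43^(-1) mod 107 by the extended Euclidean algorithm:
107 = 2 × 43 + 21  ⟹  21 = (1)·107 + (-2)·43
43 = 2 × 21 + 1  ⟹  1 = (-2)·107 + (5)·43
So (5)·43 ≡ 1 (mod 107), i.e. 43^(-1) ≡ 5 (mod 107).
x ≡ 5 × 87 = 435 ≡ 7 (mod 107).
Check: 43 × 7 = 301 ≡ 87 (mod 107).
Unique solution: x ≡ 7 (mod 107)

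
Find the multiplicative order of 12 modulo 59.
29

59 is prime, so ord(12) divides φ(59) = 58.
Divisors of 58: 1, 2, 29, 58.
Repeated squaring: 12^1 ≡ 12, 12^2 ≡ 26, 12^4 ≡ 27, 12^8 ≡ 21, 12^16 ≡ 28, 12^32 ≡ 17 (mod 59).
Test 12^d mod 59 for each divisor d in increasing order:
12^1 ≡ 12
12^2 ≡ 26
12^29 = 12^16·12^8·12^4·12^1 ≡ 1  ← first divisor giving 1
The order is 29.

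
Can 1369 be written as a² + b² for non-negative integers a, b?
0² + 37² (a=0, b=37)

Factorization: 1369 = 37^2
By Fermat: n is sum of two squares iff every prime p ≡ 3 (mod 4) appears to even power.
All primes ≡ 3 (mod 4) appear to even power.
Search a = 0, 1, 2, … for 1369 - a² a perfect square: first hit at a = 0: 1369 - 0 = 1369 = 37².
1369 = 0² + 37² = 0 + 1369 ✓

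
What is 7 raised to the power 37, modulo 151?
63

Repeated squaring. Binary of 37 = 100101.
7^1 ≡ 7 (mod 151); 7^2 ≡ 49 (mod 151); 7^4 ≡ 136 (mod 151); 7^8 ≡ 74 (mod 151); 7^16 ≡ 40 (mod 151); 7^32 ≡ 90 (mod 151)
7^37 = 7^1 × 7^4 × 7^32 ≡ 63 (mod 151)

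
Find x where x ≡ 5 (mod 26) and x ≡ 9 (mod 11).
31

Using Chinese Remainder Theorem:
M = 26 × 11 = 286
M1 = 11, M2 = 26
y1 = 11^(-1) mod 26 = 19
y2 = 26^(-1) mod 11 = 3
x = (5×11×19 + 9×26×3) mod 286 = 31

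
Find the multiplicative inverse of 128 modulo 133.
53

gcd(128, 133) = 1, so the inverse exists.
Extended Euclidean algorithm on (133, 128):
133 = 1 × 128 + 5  ⟹  5 = (1)·133 + (-1)·128
128 = 25 × 5 + 3  ⟹  3 = (-25)·133 + (26)·128
5 = 1 × 3 + 2  ⟹  2 = (26)·133 + (-27)·128
3 = 1 × 2 + 1  ⟹  1 = (-51)·133 + (53)·128
So (53)·128 ≡ 1 (mod 133), i.e. 128^(-1) ≡ 53 (mod 133).
Check: 128 × 53 = 6784 ≡ 1 (mod 133)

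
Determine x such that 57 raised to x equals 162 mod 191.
144

Baby-step giant-step with step n = ⌈√191⌉ = 14.
Baby steps 57^j mod 191 (j:value) for j=0..13: 0:1, 1:57, 2:2, 3:114, 4:4, 5:37, 6:8, 7:74, 8:16, 9:148, 10:32, 11:105, 12:64, 13:19.
Giant-step multiplier: 57^(-14) ≡ 57^(190-14) = 57^176 ≡ 97 (mod 191).
Giant steps γ_i = 162·97^i mod 191: γ_0=162, γ_1=52, γ_2=78, γ_3=117, γ_4=80, γ_5=120, γ_6=180, γ_7=79, γ_8=23, γ_9=130, γ_10=4 (in table at j=4).
x = i·n + j = 10·14 + 4 = 144.
Check: 57^144 ≡ 162 (mod 191).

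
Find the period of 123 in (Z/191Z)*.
190

191 is prime, so ord(123) divides φ(191) = 190.
Divisors of 190: 1, 2, 5, 10, 19, 38, 95, 190.
Repeated squaring: 123^1 ≡ 123, 123^2 ≡ 40, 123^4 ≡ 72, 123^8 ≡ 27, 123^16 ≡ 156, 123^32 ≡ 79, 123^64 ≡ 129, 123^128 ≡ 24 (mod 191).
Test 123^d mod 191 for each divisor d in increasing order:
123^1 ≡ 123
123^2 ≡ 40
123^5 = 123^4·123^1 ≡ 70
123^10 = 123^8·123^2 ≡ 125
123^19 = 123^16·123^2·123^1 ≡ 82
123^38 = 123^32·123^4·123^2 ≡ 39
123^95 = 123^64·123^16·123^8·123^4·123^2·123^1 ≡ 190
123^190 = 123^128·123^32·123^16·123^8·123^4·123^2 ≡ 1  ← first divisor giving 1
The order is 190.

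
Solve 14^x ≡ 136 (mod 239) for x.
192

Baby-step giant-step with step n = ⌈√239⌉ = 16.
Baby steps 14^j mod 239 (j:value) for j=0..15: 0:1, 1:14, 2:196, 3:115, 4:176, 5:74, 6:80, 7:164, 8:145, 9:118, 10:218, 11:184, 12:186, 13:214, 14:128, 15:119.
Giant-step multiplier: 14^(-16) ≡ 14^(238-16) = 14^222 ≡ 34 (mod 239).
Giant steps γ_i = 136·34^i mod 239: γ_0=136, γ_1=83, γ_2=193, γ_3=109, γ_4=121, γ_5=51, γ_6=61, γ_7=162, γ_8=11, γ_9=135, γ_10=49, γ_11=232, γ_12=1 (in table at j=0).
x = i·n + j = 12·16 + 0 = 192.
Check: 14^192 ≡ 136 (mod 239).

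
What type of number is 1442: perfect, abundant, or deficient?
deficient

Proper divisors of 1442: sum = 1 + 2 + 7 + 14 + 103 + 206 + 721 = 1054
Since 1054 < 1442, 1442 is deficient.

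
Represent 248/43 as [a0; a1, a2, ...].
[5; 1, 3, 3, 3]

Euclidean algorithm steps:
248 = 5 × 43 + 33
43 = 1 × 33 + 10
33 = 3 × 10 + 3
10 = 3 × 3 + 1
3 = 3 × 1 + 0
Continued fraction: [5; 1, 3, 3, 3]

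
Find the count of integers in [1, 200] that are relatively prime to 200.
80

200 = 2^3 × 5^2
φ(n) = n × ∏(1 - 1/p) for each prime p dividing n
φ(200) = 200 × (1 - 1/2) × (1 - 1/5) = 80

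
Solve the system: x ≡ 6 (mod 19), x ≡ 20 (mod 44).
196

Using Chinese Remainder Theorem:
M = 19 × 44 = 836
M1 = 44, M2 = 19
y1 = 44^(-1) mod 19 = 16
y2 = 19^(-1) mod 44 = 7
x = (6×44×16 + 20×19×7) mod 836 = 196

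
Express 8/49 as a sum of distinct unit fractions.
1/7 + 1/49

Greedy algorithm:
8/49: ceiling(49/8) = 7, use 1/7
1/49: ceiling(49/1) = 49, use 1/49
Result: 8/49 = 1/7 + 1/49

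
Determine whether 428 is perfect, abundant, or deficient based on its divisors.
deficient

Proper divisors of 428: sum = 1 + 2 + 4 + 107 + 214 = 328
Since 328 < 428, 428 is deficient.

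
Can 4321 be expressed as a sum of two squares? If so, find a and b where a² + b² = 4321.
15² + 64² (a=15, b=64)

Factorization: 4321 = 29 × 149
By Fermat: n is sum of two squares iff every prime p ≡ 3 (mod 4) appears to even power.
All primes ≡ 3 (mod 4) appear to even power.
Search a = 0, 1, 2, … for 4321 - a² a perfect square: first hit at a = 15: 4321 - 225 = 4096 = 64².
4321 = 15² + 64² = 225 + 4096 ✓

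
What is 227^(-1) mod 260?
63

gcd(227, 260) = 1, so the inverse exists.
Extended Euclidean algorithm on (260, 227):
260 = 1 × 227 + 33  ⟹  33 = (1)·260 + (-1)·227
227 = 6 × 33 + 29  ⟹  29 = (-6)·260 + (7)·227
33 = 1 × 29 + 4  ⟹  4 = (7)·260 + (-8)·227
29 = 7 × 4 + 1  ⟹  1 = (-55)·260 + (63)·227
So (63)·227 ≡ 1 (mod 260), i.e. 227^(-1) ≡ 63 (mod 260).
Check: 227 × 63 = 14301 ≡ 1 (mod 260)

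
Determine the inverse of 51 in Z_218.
171

gcd(51, 218) = 1, so the inverse exists.
Extended Euclidean algorithm on (218, 51):
218 = 4 × 51 + 14  ⟹  14 = (1)·218 + (-4)·51
51 = 3 × 14 + 9  ⟹  9 = (-3)·218 + (13)·51
14 = 1 × 9 + 5  ⟹  5 = (4)·218 + (-17)·51
9 = 1 × 5 + 4  ⟹  4 = (-7)·218 + (30)·51
5 = 1 × 4 + 1  ⟹  1 = (11)·218 + (-47)·51
So (-47)·51 ≡ 1 (mod 218), i.e. 51^(-1) ≡ -47 ≡ 171 (mod 218).
Check: 51 × 171 = 8721 ≡ 1 (mod 218)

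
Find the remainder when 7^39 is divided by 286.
239

Repeated squaring. Binary of 39 = 100111.
7^1 ≡ 7 (mod 286); 7^2 ≡ 49 (mod 286); 7^4 ≡ 113 (mod 286); 7^8 ≡ 185 (mod 286); 7^16 ≡ 191 (mod 286); 7^32 ≡ 159 (mod 286)
7^39 = 7^1 × 7^2 × 7^4 × 7^32 ≡ 239 (mod 286)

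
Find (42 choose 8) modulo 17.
1

Using Lucas' theorem:
Write n=42 and k=8 in base 17:
n in base 17: [2, 8]
k in base 17: [0, 8]
C(42,8) mod 17 = ∏ C(n_i, k_i) mod 17
Digit binomials (mod 17): C(2,0) = 1; C(8,8) = 1
Product: 1 × 1 = 1 ≡ 1 (mod 17)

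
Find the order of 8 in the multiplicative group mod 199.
33

199 is prime, so ord(8) divides φ(199) = 198.
Divisors of 198: 1, 2, 3, 6, 9, 11, 18, 22, 33, 66, 99, 198.
Repeated squaring: 8^1 ≡ 8, 8^2 ≡ 64, 8^4 ≡ 116, 8^8 ≡ 123, 8^16 ≡ 5, 8^32 ≡ 25, 8^64 ≡ 28, 8^128 ≡ 187 (mod 199).
Test 8^d mod 199 for each divisor d in increasing order:
8^1 ≡ 8
8^2 ≡ 64
8^3 = 8^2·8^1 ≡ 114
8^6 = 8^4·8^2 ≡ 61
8^9 = 8^8·8^1 ≡ 188
8^11 = 8^8·8^2·8^1 ≡ 92
8^18 = 8^16·8^2 ≡ 121
8^22 = 8^16·8^4·8^2 ≡ 106
8^33 = 8^32·8^1 ≡ 1  ← first divisor giving 1
The order is 33.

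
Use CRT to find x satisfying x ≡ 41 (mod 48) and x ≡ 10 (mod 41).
953

Using Chinese Remainder Theorem:
M = 48 × 41 = 1968
M1 = 41, M2 = 48
y1 = 41^(-1) mod 48 = 41
y2 = 48^(-1) mod 41 = 6
x = (41×41×41 + 10×48×6) mod 1968 = 953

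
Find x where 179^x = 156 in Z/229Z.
205

Baby-step giant-step with step n = ⌈√229⌉ = 16.
Baby steps 179^j mod 229 (j:value) for j=0..15: 0:1, 1:179, 2:210, 3:34, 4:132, 5:41, 6:11, 7:137, 8:20, 9:145, 10:78, 11:222, 12:121, 13:133, 14:220, 15:221.
Giant-step multiplier: 179^(-16) ≡ 179^(228-16) = 179^212 ≡ 75 (mod 229).
Giant steps γ_i = 156·75^i mod 229: γ_0=156, γ_1=21, γ_2=201, γ_3=190, γ_4=52, γ_5=7, γ_6=67, γ_7=216, γ_8=170, γ_9=155, γ_10=175, γ_11=72, γ_12=133 (in table at j=13).
x = i·n + j = 12·16 + 13 = 205.
Check: 179^205 ≡ 156 (mod 229).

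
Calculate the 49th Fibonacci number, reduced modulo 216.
145

Matrix identity: Q^n = [[F_(n+1), F_n], [F_n, F_(n-1)]] with Q = [[1,1],[1,0]].
n = 49 = 110001₂. Square-and-multiply, entries mod 216:
Q^1 = [[1,1],[1,0]]
Q^3 = (Q^1)²·Q = [[3,2],[2,1]]
Q^6 = (Q^3)² = [[13,8],[8,5]]
Q^12 = (Q^6)² = [[17,144],[144,89]]
Q^24 = (Q^12)² = [[73,144],[144,145]]
Q^49 = (Q^24)²·Q = [[1,145],[145,72]]
F_49 mod 216 = Q^49[0][1] = 145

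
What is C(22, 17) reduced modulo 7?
0

Using Lucas' theorem:
Write n=22 and k=17 in base 7:
n in base 7: [3, 1]
k in base 7: [2, 3]
C(22,17) mod 7 = ∏ C(n_i, k_i) mod 7
Digit binomials (mod 7): C(3,2) = 3; C(1,3) = 0 (k_i > n_i)
Product: 3 × 0 = 0 ≡ 0 (mod 7)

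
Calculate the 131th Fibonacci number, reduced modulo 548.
261

Matrix identity: Q^n = [[F_(n+1), F_n], [F_n, F_(n-1)]] with Q = [[1,1],[1,0]].
n = 131 = 10000011₂. Square-and-multiply, entries mod 548:
Q^1 = [[1,1],[1,0]]
Q^2 = (Q^1)² = [[2,1],[1,1]]
Q^4 = (Q^2)² = [[5,3],[3,2]]
Q^8 = (Q^4)² = [[34,21],[21,13]]
Q^16 = (Q^8)² = [[501,439],[439,62]]
Q^32 = (Q^16)² = [[390,9],[9,381]]
Q^65 = (Q^32)²·Q = [[200,385],[385,363]]
Q^131 = (Q^65)²·Q = [[8,261],[261,295]]
F_131 mod 548 = Q^131[0][1] = 261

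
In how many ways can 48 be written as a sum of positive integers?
147273

p(n) counts ways to write n as a sum of positive integers (order ignored).
Euler's pentagonal recurrence: p(k) = p(k-1) + p(k-2) - p(k-5) - p(k-7) + p(k-12) + p(k-15) - ... (offsets j(3j∓1)/2, signs ++--, p(0)=1, p(<0)=0).
DP table for k = 0..47: p(0)=1, p(1)=1, p(2)=2, p(3)=3, p(4)=5, p(5)=7, p(6)=11, p(7)=15, p(8)=22, p(9)=30, p(10)=42, p(11)=56, p(12)=77, p(13)=101, p(14)=135, p(15)=176, p(16)=231, p(17)=297, p(18)=385, p(19)=490, p(20)=627, p(21)=792, p(22)=1002, p(23)=1255, p(24)=1575, p(25)=1958, p(26)=2436, p(27)=3010, p(28)=3718, p(29)=4565, p(30)=5604, p(31)=6842, p(32)=8349, p(33)=10143, p(34)=12310, p(35)=14883, p(36)=17977, p(37)=21637, p(38)=26015, p(39)=31185, p(40)=37338, p(41)=44583, p(42)=53174, p(43)=63261, p(44)=75175, p(45)=89134, p(46)=105558, p(47)=124754.
Final step: p(48) = p(47) + p(46) - p(43) - p(41) + p(36) + p(33) - p(26) - p(22) + p(13) + p(8)
= 124754 + 105558 - 63261 - 44583 + 17977 + 10143 - 2436 - 1002 + 101 + 22
= 147273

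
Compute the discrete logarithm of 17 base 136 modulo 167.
55

Baby-step giant-step with step n = ⌈√167⌉ = 13.
Baby steps 136^j mod 167 (j:value) for j=0..12: 0:1, 1:136, 2:126, 3:102, 4:11, 5:160, 6:50, 7:120, 8:121, 9:90, 10:49, 11:151, 12:162.
Giant-step multiplier: 136^(-13) ≡ 136^(166-13) = 136^153 ≡ 153 (mod 167).
Giant steps γ_i = 17·153^i mod 167: γ_0=17, γ_1=96, γ_2=159, γ_3=112, γ_4=102 (in table at j=3).
x = i·n + j = 4·13 + 3 = 55.
Check: 136^55 ≡ 17 (mod 167).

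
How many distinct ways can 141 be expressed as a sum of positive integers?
16670689208

p(n) counts ways to write n as a sum of positive integers (order ignored).
Euler's pentagonal recurrence: p(k) = p(k-1) + p(k-2) - p(k-5) - p(k-7) + p(k-12) + p(k-15) - ... (offsets j(3j∓1)/2, signs ++--, p(0)=1, p(<0)=0).
DP table for k = 0..140: p(0)=1, p(1)=1, p(2)=2, p(3)=3, p(4)=5, p(5)=7, p(6)=11, p(7)=15, p(8)=22, p(9)=30, p(10)=42, p(11)=56, p(12)=77, p(13)=101, p(14)=135, p(15)=176, p(16)=231, p(17)=297, p(18)=385, p(19)=490, p(20)=627, p(21)=792, p(22)=1002, p(23)=1255, p(24)=1575, p(25)=1958, p(26)=2436, p(27)=3010, p(28)=3718, p(29)=4565, p(30)=5604, p(31)=6842, p(32)=8349, p(33)=10143, p(34)=12310, p(35)=14883, p(36)=17977, p(37)=21637, p(38)=26015, p(39)=31185, p(40)=37338, p(41)=44583, p(42)=53174, p(43)=63261, p(44)=75175, p(45)=89134, p(46)=105558, p(47)=124754, p(48)=147273, p(49)=173525, p(50)=204226, p(51)=239943, p(52)=281589, p(53)=329931, p(54)=386155, p(55)=451276, p(56)=526823, p(57)=614154, p(58)=715220, p(59)=831820, p(60)=966467, p(61)=1121505, p(62)=1300156, p(63)=1505499, p(64)=1741630, p(65)=2012558, p(66)=2323520, p(67)=2679689, p(68)=3087735, p(69)=3554345, p(70)=4087968, p(71)=4697205, p(72)=5392783, p(73)=6185689, p(74)=7089500, p(75)=8118264, p(76)=9289091, p(77)=10619863, p(78)=12132164, p(79)=13848650, p(80)=15796476, p(81)=18004327, p(82)=20506255, p(83)=23338469, p(84)=26543660, p(85)=30167357, p(86)=34262962, p(87)=38887673, p(88)=44108109, p(89)=49995925, p(90)=56634173, p(91)=64112359, p(92)=72533807, p(93)=82010177, p(94)=92669720, p(95)=104651419, p(96)=118114304, p(97)=133230930, p(98)=150198136, p(99)=169229875, p(100)=190569292, p(101)=214481126, p(102)=241265379, p(103)=271248950, p(104)=304801365, p(105)=342325709, p(106)=384276336, p(107)=431149389, p(108)=483502844, p(109)=541946240, p(110)=607163746, p(111)=679903203, p(112)=761002156, p(113)=851376628, p(114)=952050665, p(115)=1064144451, p(116)=1188908248, p(117)=1327710076, p(118)=1482074143, p(119)=1653668665, p(120)=1844349560, p(121)=2056148051, p(122)=2291320912, p(123)=2552338241, p(124)=2841940500, p(125)=3163127352, p(126)=3519222692, p(127)=3913864295, p(128)=4351078600, p(129)=4835271870, p(130)=5371315400, p(131)=5964539504, p(132)=6620830889, p(133)=7346629512, p(134)=8149040695, p(135)=9035836076, p(136)=10015581680, p(137)=11097645016, p(138)=12292341831, p(139)=13610949895, p(140)=15065878135.
Final step: p(141) = p(140) + p(139) - p(136) - p(134) + p(129) + p(126) - p(119) - p(115) + p(106) + p(101) - p(90) - p(84) + p(71) + p(64) - p(49) - p(41) + p(24) + p(15)
= 15065878135 + 13610949895 - 10015581680 - 8149040695 + 4835271870 + 3519222692 - 1653668665 - 1064144451 + 384276336 + 214481126 - 56634173 - 26543660 + 4697205 + 1741630 - 173525 - 44583 + 1575 + 176
= 16670689208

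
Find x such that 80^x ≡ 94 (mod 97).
38

Baby-step giant-step with step n = ⌈√97⌉ = 10.
Baby steps 80^j mod 97 (j:value) for j=0..9: 0:1, 1:80, 2:95, 3:34, 4:4, 5:29, 6:89, 7:39, 8:16, 9:19.
Giant-step multiplier: 80^(-10) ≡ 80^(96-10) = 80^86 ≡ 3 (mod 97).
Giant steps γ_i = 94·3^i mod 97: γ_0=94, γ_1=88, γ_2=70, γ_3=16 (in table at j=8).
x = i·n + j = 3·10 + 8 = 38.
Check: 80^38 ≡ 94 (mod 97).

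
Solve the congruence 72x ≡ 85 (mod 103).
x ≡ 77 (mod 103)

gcd(72, 103) = 1, which divides 85, so solutions exist.
Find 72^(-1) mod 103 by the extended Euclidean algorithm:
103 = 1 × 72 + 31  ⟹  31 = (1)·103 + (-1)·72
72 = 2 × 31 + 10  ⟹  10 = (-2)·103 + (3)·72
31 = 3 × 10 + 1  ⟹  1 = (7)·103 + (-10)·72
So (-10)·72 ≡ 1 (mod 103), i.e. 72^(-1) ≡ -10 ≡ 93 (mod 103).
x ≡ 93 × 85 = 7905 ≡ 77 (mod 103).
Check: 72 × 77 = 5544 ≡ 85 (mod 103).
Unique solution: x ≡ 77 (mod 103)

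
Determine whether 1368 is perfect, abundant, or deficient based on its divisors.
abundant

Proper divisors of 1368: sum = 1 + 2 + 3 + 4 + 6 + 8 + 9 + 12 + ... + 228 + 342 + 456 + 684 (23 divisors) = 2532
Since 2532 > 1368, 1368 is abundant.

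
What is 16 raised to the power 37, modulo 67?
10

Repeated squaring. Binary of 37 = 100101.
16^1 ≡ 16 (mod 67); 16^2 ≡ 55 (mod 67); 16^4 ≡ 10 (mod 67); 16^8 ≡ 33 (mod 67); 16^16 ≡ 17 (mod 67); 16^32 ≡ 21 (mod 67)
16^37 = 16^1 × 16^4 × 16^32 ≡ 10 (mod 67)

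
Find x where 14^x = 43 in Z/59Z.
17

Baby-step giant-step with step n = ⌈√59⌉ = 8.
Baby steps 14^j mod 59 (j:value) for j=0..7: 0:1, 1:14, 2:19, 3:30, 4:7, 5:39, 6:15, 7:33.
Giant-step multiplier: 14^(-8) ≡ 14^(58-8) = 14^50 ≡ 53 (mod 59).
Giant steps γ_i = 43·53^i mod 59: γ_0=43, γ_1=37, γ_2=14 (in table at j=1).
x = i·n + j = 2·8 + 1 = 17.
Check: 14^17 ≡ 43 (mod 59).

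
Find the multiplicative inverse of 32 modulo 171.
155

gcd(32, 171) = 1, so the inverse exists.
Extended Euclidean algorithm on (171, 32):
171 = 5 × 32 + 11  ⟹  11 = (1)·171 + (-5)·32
32 = 2 × 11 + 10  ⟹  10 = (-2)·171 + (11)·32
11 = 1 × 10 + 1  ⟹  1 = (3)·171 + (-16)·32
So (-16)·32 ≡ 1 (mod 171), i.e. 32^(-1) ≡ -16 ≡ 155 (mod 171).
Check: 32 × 155 = 4960 ≡ 1 (mod 171)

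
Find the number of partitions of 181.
749474411781

p(n) counts ways to write n as a sum of positive integers (order ignored).
Euler's pentagonal recurrence: p(k) = p(k-1) + p(k-2) - p(k-5) - p(k-7) + p(k-12) + p(k-15) - ... (offsets j(3j∓1)/2, signs ++--, p(0)=1, p(<0)=0).
DP table for k = 0..180: p(0)=1, p(1)=1, p(2)=2, p(3)=3, p(4)=5, p(5)=7, p(6)=11, p(7)=15, p(8)=22, p(9)=30, p(10)=42, p(11)=56, p(12)=77, p(13)=101, p(14)=135, p(15)=176, p(16)=231, p(17)=297, p(18)=385, p(19)=490, p(20)=627, p(21)=792, p(22)=1002, p(23)=1255, p(24)=1575, p(25)=1958, p(26)=2436, p(27)=3010, p(28)=3718, p(29)=4565, p(30)=5604, p(31)=6842, p(32)=8349, p(33)=10143, p(34)=12310, p(35)=14883, p(36)=17977, p(37)=21637, p(38)=26015, p(39)=31185, p(40)=37338, p(41)=44583, p(42)=53174, p(43)=63261, p(44)=75175, p(45)=89134, p(46)=105558, p(47)=124754, p(48)=147273, p(49)=173525, p(50)=204226, p(51)=239943, p(52)=281589, p(53)=329931, p(54)=386155, p(55)=451276, p(56)=526823, p(57)=614154, p(58)=715220, p(59)=831820, p(60)=966467, p(61)=1121505, p(62)=1300156, p(63)=1505499, p(64)=1741630, p(65)=2012558, p(66)=2323520, p(67)=2679689, p(68)=3087735, p(69)=3554345, p(70)=4087968, p(71)=4697205, p(72)=5392783, p(73)=6185689, p(74)=7089500, p(75)=8118264, p(76)=9289091, p(77)=10619863, p(78)=12132164, p(79)=13848650, p(80)=15796476, p(81)=18004327, p(82)=20506255, p(83)=23338469, p(84)=26543660, p(85)=30167357, p(86)=34262962, p(87)=38887673, p(88)=44108109, p(89)=49995925, p(90)=56634173, p(91)=64112359, p(92)=72533807, p(93)=82010177, p(94)=92669720, p(95)=104651419, p(96)=118114304, p(97)=133230930, p(98)=150198136, p(99)=169229875, p(100)=190569292, p(101)=214481126, p(102)=241265379, p(103)=271248950, p(104)=304801365, p(105)=342325709, p(106)=384276336, p(107)=431149389, p(108)=483502844, p(109)=541946240, p(110)=607163746, p(111)=679903203, p(112)=761002156, p(113)=851376628, p(114)=952050665, p(115)=1064144451, p(116)=1188908248, p(117)=1327710076, p(118)=1482074143, p(119)=1653668665, p(120)=1844349560, p(121)=2056148051, p(122)=2291320912, p(123)=2552338241, p(124)=2841940500, p(125)=3163127352, p(126)=3519222692, p(127)=3913864295, p(128)=4351078600, p(129)=4835271870, p(130)=5371315400, p(131)=5964539504, p(132)=6620830889, p(133)=7346629512, p(134)=8149040695, p(135)=9035836076, p(136)=10015581680, p(137)=11097645016, p(138)=12292341831, p(139)=13610949895, p(140)=15065878135, p(141)=16670689208, p(142)=18440293320, p(143)=20390982757, p(144)=22540654445, p(145)=24908858009, p(146)=27517052599, p(147)=30388671978, p(148)=33549419497, p(149)=37027355200, p(150)=40853235313, p(151)=45060624582, p(152)=49686288421, p(153)=54770336324, p(154)=60356673280, p(155)=66493182097, p(156)=73232243759, p(157)=80630964769, p(158)=88751778802, p(159)=97662728555, p(160)=107438159466, p(161)=118159068427, p(162)=129913904637, p(163)=142798995930, p(164)=156919475295, p(165)=172389800255, p(166)=189334822579, p(167)=207890420102, p(168)=228204732751, p(169)=250438925115, p(170)=274768617130, p(171)=301384802048, p(172)=330495499613, p(173)=362326859895, p(174)=397125074750, p(175)=435157697830, p(176)=476715857290, p(177)=522115831195, p(178)=571701605655, p(179)=625846753120, p(180)=684957390936.
Final step: p(181) = p(180) + p(179) - p(176) - p(174) + p(169) + p(166) - p(159) - p(155) + p(146) + p(141) - p(130) - p(124) + p(111) + p(104) - p(89) - p(81) + p(64) + p(55) - p(36) - p(26) + p(5)
= 684957390936 + 625846753120 - 476715857290 - 397125074750 + 250438925115 + 189334822579 - 97662728555 - 66493182097 + 27517052599 + 16670689208 - 5371315400 - 2841940500 + 679903203 + 304801365 - 49995925 - 18004327 + 1741630 + 451276 - 17977 - 2436 + 7
= 749474411781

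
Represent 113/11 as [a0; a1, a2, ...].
[10; 3, 1, 2]

Euclidean algorithm steps:
113 = 10 × 11 + 3
11 = 3 × 3 + 2
3 = 1 × 2 + 1
2 = 2 × 1 + 0
Continued fraction: [10; 3, 1, 2]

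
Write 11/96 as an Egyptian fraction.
1/9 + 1/288

Greedy algorithm:
11/96: ceiling(96/11) = 9, use 1/9
1/288: ceiling(288/1) = 288, use 1/288
Result: 11/96 = 1/9 + 1/288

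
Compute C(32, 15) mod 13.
4

Using Lucas' theorem:
Write n=32 and k=15 in base 13:
n in base 13: [2, 6]
k in base 13: [1, 2]
C(32,15) mod 13 = ∏ C(n_i, k_i) mod 13
Digit binomials (mod 13): C(2,1) = 2; C(6,2) = 15 ≡ 2
Product: 2 × 2 = 4 ≡ 4 (mod 13)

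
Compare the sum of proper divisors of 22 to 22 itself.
deficient

Proper divisors of 22: sum = 1 + 2 + 11 = 14
Since 14 < 22, 22 is deficient.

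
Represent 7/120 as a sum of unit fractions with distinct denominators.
1/18 + 1/360

Greedy algorithm:
7/120: ceiling(120/7) = 18, use 1/18
1/360: ceiling(360/1) = 360, use 1/360
Result: 7/120 = 1/18 + 1/360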